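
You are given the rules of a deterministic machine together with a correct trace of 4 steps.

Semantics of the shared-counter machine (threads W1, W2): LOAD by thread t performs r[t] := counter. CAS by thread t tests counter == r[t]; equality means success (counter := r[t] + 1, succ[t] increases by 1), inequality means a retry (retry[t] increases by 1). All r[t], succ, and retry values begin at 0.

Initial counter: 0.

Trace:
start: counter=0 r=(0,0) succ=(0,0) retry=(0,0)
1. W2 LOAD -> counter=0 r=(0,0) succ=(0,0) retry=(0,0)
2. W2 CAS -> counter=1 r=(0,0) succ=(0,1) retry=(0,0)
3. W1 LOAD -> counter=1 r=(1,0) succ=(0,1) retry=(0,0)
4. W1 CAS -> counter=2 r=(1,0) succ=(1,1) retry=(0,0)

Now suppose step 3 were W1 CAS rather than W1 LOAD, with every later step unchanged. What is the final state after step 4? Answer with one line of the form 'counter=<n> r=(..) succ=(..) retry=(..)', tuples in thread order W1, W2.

(re-executing from step 3 with the substitution; state before step 3: counter=1 r=(0,0) succ=(0,1) retry=(0,0))
3. W1 CAS -> counter=1 r=(0,0) succ=(0,1) retry=(1,0)
4. W1 CAS -> counter=1 r=(0,0) succ=(0,1) retry=(2,0)

counter=1 r=(0,0) succ=(0,1) retry=(2,0)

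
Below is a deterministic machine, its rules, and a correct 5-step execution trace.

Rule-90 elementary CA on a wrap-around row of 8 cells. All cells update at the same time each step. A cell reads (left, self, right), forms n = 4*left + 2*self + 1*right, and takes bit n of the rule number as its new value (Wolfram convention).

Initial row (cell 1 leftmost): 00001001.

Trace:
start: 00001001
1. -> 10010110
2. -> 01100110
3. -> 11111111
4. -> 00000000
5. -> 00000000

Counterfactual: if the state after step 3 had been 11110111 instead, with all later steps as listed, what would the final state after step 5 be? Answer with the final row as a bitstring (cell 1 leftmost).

state after step 3 := 11110111
4. -> 00010100
5. -> 00100010

00100010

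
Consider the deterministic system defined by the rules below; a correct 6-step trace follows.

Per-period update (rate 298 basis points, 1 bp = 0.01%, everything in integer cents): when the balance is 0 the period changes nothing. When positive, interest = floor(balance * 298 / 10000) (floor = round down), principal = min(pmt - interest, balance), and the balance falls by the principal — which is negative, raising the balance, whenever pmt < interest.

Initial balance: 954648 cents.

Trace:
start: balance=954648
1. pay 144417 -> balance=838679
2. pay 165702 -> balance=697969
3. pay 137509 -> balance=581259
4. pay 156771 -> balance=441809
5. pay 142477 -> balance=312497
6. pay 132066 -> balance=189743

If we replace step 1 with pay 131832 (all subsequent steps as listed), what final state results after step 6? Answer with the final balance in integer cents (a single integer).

(re-executing from step 1 with the substitution; state before step 1: balance=954648)
1. pay 131832 -> balance=851264
2. pay 165702 -> balance=710929
3. pay 137509 -> balance=594605
4. pay 156771 -> balance=455553
5. pay 142477 -> balance=326651
6. pay 132066 -> balance=204319

204319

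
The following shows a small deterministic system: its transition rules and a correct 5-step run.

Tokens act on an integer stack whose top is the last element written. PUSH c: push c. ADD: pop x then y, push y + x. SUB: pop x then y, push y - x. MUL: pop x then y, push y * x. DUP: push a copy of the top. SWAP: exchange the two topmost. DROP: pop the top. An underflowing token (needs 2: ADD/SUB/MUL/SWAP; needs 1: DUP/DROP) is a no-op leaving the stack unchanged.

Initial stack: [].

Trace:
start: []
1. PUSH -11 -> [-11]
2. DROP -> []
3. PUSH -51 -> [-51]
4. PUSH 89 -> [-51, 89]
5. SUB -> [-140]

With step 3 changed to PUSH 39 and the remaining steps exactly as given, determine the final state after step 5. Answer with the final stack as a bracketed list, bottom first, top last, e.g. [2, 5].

[-50]

(re-executing from step 3 with the substitution; state before step 3: [])
3. PUSH 39 -> [39]
4. PUSH 89 -> [39, 89]
5. SUB -> [-50]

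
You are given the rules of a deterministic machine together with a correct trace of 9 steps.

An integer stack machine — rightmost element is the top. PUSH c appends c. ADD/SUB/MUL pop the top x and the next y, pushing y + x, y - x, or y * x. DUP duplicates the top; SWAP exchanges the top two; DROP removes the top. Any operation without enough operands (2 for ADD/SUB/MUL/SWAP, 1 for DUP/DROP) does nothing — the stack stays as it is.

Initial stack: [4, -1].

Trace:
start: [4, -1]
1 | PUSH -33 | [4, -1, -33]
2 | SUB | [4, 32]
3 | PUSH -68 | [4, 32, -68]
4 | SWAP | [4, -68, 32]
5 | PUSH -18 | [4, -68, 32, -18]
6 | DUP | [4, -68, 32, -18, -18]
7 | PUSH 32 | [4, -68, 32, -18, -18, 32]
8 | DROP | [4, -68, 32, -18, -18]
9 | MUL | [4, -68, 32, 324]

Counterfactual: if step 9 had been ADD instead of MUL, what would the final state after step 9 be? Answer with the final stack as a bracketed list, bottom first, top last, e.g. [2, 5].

(re-executing from step 9 with the substitution; state before step 9: [4, -68, 32, -18, -18])
9 | ADD | [4, -68, 32, -36]

[4, -68, 32, -36]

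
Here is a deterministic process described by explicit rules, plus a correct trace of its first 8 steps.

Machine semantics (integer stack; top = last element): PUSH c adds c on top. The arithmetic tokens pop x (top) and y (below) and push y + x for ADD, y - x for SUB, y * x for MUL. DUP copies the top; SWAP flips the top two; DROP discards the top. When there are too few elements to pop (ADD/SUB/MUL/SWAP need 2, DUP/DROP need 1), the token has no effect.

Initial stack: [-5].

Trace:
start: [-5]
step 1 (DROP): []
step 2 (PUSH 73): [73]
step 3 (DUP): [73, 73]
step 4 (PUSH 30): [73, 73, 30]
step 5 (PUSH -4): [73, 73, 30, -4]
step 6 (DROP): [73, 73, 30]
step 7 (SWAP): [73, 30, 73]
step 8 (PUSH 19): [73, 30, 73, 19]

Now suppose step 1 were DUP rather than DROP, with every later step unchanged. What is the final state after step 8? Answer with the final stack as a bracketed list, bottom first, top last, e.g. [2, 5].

(re-executing from step 1 with the substitution; state before step 1: [-5])
step 1 (DUP): [-5, -5]
step 2 (PUSH 73): [-5, -5, 73]
step 3 (DUP): [-5, -5, 73, 73]
step 4 (PUSH 30): [-5, -5, 73, 73, 30]
step 5 (PUSH -4): [-5, -5, 73, 73, 30, -4]
step 6 (DROP): [-5, -5, 73, 73, 30]
step 7 (SWAP): [-5, -5, 73, 30, 73]
step 8 (PUSH 19): [-5, -5, 73, 30, 73, 19]

[-5, -5, 73, 30, 73, 19]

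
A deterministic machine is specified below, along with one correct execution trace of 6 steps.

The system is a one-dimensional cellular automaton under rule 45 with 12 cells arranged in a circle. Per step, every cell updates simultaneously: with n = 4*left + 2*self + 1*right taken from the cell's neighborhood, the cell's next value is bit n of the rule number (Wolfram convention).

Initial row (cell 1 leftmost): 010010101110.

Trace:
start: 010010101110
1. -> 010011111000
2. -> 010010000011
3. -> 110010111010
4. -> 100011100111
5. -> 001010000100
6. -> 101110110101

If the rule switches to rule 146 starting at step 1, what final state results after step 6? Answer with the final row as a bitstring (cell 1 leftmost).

(re-executing steps 1..6 under rule 146; state before step 1: 010010101110)
1. -> 101100000101
2. -> 000010001000
3. -> 000101010100
4. -> 001000000010
5. -> 010100000101
6. -> 000010001000

000010001000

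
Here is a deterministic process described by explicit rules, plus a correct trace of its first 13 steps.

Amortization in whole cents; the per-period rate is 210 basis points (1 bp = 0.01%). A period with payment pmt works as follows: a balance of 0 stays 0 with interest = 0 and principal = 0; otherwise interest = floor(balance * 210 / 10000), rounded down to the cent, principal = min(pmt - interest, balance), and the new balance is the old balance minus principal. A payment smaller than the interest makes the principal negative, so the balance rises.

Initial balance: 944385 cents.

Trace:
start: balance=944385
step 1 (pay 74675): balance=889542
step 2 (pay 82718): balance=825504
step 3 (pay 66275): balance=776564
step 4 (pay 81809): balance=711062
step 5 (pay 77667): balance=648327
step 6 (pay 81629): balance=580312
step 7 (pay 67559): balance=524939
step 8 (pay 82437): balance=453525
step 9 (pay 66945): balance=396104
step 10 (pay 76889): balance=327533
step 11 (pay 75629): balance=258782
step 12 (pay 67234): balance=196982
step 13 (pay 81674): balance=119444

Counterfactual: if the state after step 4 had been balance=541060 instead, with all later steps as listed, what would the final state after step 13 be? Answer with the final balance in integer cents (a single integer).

state after step 4 := balance=541060
step 5 (pay 77667): balance=474755
step 6 (pay 81629): balance=403095
step 7 (pay 67559): balance=344000
step 8 (pay 82437): balance=268787
step 9 (pay 66945): balance=207486
step 10 (pay 76889): balance=134954
step 11 (pay 75629): balance=62159
step 12 (pay 67234): balance=0
step 13 (pay 81674): balance=0

0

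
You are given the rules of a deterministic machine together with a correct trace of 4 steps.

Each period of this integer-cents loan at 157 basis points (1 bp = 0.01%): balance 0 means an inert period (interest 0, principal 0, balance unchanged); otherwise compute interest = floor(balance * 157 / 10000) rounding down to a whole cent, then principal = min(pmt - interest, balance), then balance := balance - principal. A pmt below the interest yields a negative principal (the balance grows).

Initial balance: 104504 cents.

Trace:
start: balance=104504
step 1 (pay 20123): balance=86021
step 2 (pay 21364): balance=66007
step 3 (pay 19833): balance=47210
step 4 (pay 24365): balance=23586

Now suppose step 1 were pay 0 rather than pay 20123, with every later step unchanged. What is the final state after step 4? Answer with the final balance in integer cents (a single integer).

44672

(re-executing from step 1 with the substitution; state before step 1: balance=104504)
step 1 (pay 0): balance=106144
step 2 (pay 21364): balance=86446
step 3 (pay 19833): balance=67970
step 4 (pay 24365): balance=44672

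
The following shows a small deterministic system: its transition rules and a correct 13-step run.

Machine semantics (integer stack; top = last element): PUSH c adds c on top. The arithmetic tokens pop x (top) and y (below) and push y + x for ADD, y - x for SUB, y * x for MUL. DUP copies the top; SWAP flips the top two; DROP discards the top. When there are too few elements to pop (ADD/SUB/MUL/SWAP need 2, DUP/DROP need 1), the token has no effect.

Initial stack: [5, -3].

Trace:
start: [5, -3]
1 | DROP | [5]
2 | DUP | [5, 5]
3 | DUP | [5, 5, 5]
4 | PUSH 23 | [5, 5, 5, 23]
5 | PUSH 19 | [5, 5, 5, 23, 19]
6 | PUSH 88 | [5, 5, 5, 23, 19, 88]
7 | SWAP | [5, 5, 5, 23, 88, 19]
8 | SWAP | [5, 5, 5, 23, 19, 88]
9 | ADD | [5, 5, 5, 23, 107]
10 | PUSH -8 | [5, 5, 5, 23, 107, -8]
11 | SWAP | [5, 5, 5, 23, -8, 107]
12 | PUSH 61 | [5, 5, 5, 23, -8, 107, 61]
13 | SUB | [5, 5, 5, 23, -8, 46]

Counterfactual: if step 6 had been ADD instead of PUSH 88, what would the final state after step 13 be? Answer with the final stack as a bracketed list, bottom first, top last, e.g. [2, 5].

[5, 5, -8, -14]

(re-executing from step 6 with the substitution; state before step 6: [5, 5, 5, 23, 19])
6 | ADD | [5, 5, 5, 42]
7 | SWAP | [5, 5, 42, 5]
8 | SWAP | [5, 5, 5, 42]
9 | ADD | [5, 5, 47]
10 | PUSH -8 | [5, 5, 47, -8]
11 | SWAP | [5, 5, -8, 47]
12 | PUSH 61 | [5, 5, -8, 47, 61]
13 | SUB | [5, 5, -8, -14]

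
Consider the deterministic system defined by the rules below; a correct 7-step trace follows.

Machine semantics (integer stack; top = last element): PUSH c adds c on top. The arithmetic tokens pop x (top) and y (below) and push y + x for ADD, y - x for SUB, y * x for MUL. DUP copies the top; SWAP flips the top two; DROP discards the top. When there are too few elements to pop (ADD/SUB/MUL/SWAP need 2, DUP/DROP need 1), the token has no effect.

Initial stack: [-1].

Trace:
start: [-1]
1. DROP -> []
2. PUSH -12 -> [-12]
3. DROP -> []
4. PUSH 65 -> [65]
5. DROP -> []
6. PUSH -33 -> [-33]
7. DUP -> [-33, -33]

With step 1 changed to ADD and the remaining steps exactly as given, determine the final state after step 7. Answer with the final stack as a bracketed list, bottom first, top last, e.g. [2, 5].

[-1, -33, -33]

(re-executing from step 1 with the substitution; state before step 1: [-1])
1. ADD -> [-1]
2. PUSH -12 -> [-1, -12]
3. DROP -> [-1]
4. PUSH 65 -> [-1, 65]
5. DROP -> [-1]
6. PUSH -33 -> [-1, -33]
7. DUP -> [-1, -33, -33]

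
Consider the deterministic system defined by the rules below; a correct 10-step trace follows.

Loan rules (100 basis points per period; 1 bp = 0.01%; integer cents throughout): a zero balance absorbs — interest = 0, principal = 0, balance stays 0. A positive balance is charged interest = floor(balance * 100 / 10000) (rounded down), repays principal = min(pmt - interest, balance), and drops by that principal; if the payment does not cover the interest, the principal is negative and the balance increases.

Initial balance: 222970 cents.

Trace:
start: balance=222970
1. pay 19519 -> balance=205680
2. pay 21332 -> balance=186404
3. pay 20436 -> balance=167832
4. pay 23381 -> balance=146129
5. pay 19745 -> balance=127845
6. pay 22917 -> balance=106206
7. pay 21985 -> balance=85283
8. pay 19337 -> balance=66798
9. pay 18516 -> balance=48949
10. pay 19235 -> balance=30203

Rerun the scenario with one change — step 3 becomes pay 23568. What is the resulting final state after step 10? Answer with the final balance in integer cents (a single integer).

26846

(re-executing from step 3 with the substitution; state before step 3: balance=186404)
3. pay 23568 -> balance=164700
4. pay 23381 -> balance=142966
5. pay 19745 -> balance=124650
6. pay 22917 -> balance=102979
7. pay 21985 -> balance=82023
8. pay 19337 -> balance=63506
9. pay 18516 -> balance=45625
10. pay 19235 -> balance=26846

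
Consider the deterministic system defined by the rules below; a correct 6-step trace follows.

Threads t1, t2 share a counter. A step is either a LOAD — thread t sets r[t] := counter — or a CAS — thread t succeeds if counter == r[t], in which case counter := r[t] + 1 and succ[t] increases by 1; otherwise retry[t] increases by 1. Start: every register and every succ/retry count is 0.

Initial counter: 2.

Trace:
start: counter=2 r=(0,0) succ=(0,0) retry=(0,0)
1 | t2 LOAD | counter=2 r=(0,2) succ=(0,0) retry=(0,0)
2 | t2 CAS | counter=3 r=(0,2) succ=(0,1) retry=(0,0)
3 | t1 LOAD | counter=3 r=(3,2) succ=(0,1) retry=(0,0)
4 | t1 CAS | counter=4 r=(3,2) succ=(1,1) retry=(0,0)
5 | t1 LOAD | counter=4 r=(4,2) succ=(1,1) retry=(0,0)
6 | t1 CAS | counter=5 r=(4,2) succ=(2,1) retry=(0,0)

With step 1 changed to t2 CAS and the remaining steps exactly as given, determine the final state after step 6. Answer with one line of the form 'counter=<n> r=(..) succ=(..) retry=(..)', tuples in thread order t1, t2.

counter=4 r=(3,0) succ=(2,0) retry=(0,2)

(re-executing from step 1 with the substitution; state before step 1: counter=2 r=(0,0) succ=(0,0) retry=(0,0))
1 | t2 CAS | counter=2 r=(0,0) succ=(0,0) retry=(0,1)
2 | t2 CAS | counter=2 r=(0,0) succ=(0,0) retry=(0,2)
3 | t1 LOAD | counter=2 r=(2,0) succ=(0,0) retry=(0,2)
4 | t1 CAS | counter=3 r=(2,0) succ=(1,0) retry=(0,2)
5 | t1 LOAD | counter=3 r=(3,0) succ=(1,0) retry=(0,2)
6 | t1 CAS | counter=4 r=(3,0) succ=(2,0) retry=(0,2)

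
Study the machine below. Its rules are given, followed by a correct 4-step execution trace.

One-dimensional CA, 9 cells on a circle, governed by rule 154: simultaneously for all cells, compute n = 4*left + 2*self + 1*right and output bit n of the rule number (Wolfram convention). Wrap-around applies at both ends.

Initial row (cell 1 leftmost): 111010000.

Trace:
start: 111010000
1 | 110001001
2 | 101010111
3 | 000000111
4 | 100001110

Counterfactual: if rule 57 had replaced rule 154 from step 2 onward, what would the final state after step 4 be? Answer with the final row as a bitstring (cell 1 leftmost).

010101001

(re-executing steps 2..4 under rule 57; state before step 2: 110001001)
2 | 001100101
3 | 101010010
4 | 010101001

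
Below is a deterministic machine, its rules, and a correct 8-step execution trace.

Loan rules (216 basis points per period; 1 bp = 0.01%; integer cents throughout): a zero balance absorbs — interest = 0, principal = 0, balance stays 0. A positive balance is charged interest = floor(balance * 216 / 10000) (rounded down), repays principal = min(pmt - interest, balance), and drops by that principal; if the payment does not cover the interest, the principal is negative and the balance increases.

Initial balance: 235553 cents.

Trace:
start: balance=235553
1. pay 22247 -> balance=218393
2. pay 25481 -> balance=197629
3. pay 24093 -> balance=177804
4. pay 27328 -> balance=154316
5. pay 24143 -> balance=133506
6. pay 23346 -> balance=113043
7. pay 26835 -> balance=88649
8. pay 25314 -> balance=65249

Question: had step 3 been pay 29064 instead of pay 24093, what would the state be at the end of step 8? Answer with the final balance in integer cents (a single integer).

59718

(re-executing from step 3 with the substitution; state before step 3: balance=197629)
3. pay 29064 -> balance=172833
4. pay 27328 -> balance=149238
5. pay 24143 -> balance=128318
6. pay 23346 -> balance=107743
7. pay 26835 -> balance=83235
8. pay 25314 -> balance=59718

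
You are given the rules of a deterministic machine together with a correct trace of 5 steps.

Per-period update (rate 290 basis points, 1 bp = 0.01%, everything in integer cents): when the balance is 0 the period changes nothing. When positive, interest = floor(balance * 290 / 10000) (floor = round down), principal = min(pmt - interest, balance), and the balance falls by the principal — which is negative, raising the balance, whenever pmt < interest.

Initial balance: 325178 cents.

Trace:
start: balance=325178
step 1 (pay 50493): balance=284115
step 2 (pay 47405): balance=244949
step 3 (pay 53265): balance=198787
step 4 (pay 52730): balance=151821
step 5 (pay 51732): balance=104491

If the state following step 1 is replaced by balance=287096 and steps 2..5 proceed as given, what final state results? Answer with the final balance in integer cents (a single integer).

state after step 1 := balance=287096
step 2 (pay 47405): balance=248016
step 3 (pay 53265): balance=201943
step 4 (pay 52730): balance=155069
step 5 (pay 51732): balance=107834

107834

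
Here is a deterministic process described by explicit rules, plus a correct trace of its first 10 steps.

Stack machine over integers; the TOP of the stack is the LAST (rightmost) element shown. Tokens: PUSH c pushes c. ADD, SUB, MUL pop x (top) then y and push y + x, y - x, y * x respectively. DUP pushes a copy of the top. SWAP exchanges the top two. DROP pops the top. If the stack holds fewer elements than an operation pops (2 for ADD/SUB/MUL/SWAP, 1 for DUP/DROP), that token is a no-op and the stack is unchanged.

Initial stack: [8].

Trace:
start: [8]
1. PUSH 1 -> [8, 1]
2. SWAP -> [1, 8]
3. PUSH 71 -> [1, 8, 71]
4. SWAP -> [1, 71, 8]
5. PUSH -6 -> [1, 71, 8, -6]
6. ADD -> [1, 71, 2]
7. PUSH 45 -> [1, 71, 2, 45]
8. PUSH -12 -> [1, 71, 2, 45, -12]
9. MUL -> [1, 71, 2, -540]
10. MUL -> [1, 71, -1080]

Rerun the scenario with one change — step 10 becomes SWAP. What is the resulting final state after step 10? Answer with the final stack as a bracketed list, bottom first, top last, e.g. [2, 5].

(re-executing from step 10 with the substitution; state before step 10: [1, 71, 2, -540])
10. SWAP -> [1, 71, -540, 2]

[1, 71, -540, 2]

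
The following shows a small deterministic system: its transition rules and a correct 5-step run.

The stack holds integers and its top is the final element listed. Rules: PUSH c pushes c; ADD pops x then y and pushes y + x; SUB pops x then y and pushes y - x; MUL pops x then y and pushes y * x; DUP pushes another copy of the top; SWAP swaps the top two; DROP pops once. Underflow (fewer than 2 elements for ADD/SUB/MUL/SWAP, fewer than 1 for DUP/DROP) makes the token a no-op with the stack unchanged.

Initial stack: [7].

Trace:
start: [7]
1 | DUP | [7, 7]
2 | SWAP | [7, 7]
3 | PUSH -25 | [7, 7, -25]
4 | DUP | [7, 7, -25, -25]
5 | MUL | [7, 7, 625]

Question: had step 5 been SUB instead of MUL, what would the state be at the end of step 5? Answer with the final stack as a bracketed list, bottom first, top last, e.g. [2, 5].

[7, 7, 0]

(re-executing from step 5 with the substitution; state before step 5: [7, 7, -25, -25])
5 | SUB | [7, 7, 0]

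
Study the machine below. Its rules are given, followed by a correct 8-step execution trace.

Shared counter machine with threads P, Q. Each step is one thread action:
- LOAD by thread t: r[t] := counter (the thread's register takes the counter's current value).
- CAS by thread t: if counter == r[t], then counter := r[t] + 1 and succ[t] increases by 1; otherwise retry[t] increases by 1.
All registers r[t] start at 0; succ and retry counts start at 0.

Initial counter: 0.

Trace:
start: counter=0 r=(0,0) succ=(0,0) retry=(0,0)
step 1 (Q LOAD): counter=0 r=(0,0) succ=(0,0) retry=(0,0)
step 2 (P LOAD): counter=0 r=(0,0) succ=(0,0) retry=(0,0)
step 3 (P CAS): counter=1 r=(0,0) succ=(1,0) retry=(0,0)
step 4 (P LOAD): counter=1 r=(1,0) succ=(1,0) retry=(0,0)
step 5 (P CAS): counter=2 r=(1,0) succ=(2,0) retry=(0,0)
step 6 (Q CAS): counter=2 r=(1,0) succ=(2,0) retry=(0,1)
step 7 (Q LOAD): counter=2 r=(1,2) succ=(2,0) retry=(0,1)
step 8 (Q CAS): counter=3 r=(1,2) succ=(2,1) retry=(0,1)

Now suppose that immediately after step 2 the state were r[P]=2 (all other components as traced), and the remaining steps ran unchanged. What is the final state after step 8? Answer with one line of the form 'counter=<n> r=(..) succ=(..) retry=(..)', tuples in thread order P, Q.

state after step 2 := counter=0 r=(2,0) succ=(0,0) retry=(0,0)
step 3 (P CAS): counter=0 r=(2,0) succ=(0,0) retry=(1,0)
step 4 (P LOAD): counter=0 r=(0,0) succ=(0,0) retry=(1,0)
step 5 (P CAS): counter=1 r=(0,0) succ=(1,0) retry=(1,0)
step 6 (Q CAS): counter=1 r=(0,0) succ=(1,0) retry=(1,1)
step 7 (Q LOAD): counter=1 r=(0,1) succ=(1,0) retry=(1,1)
step 8 (Q CAS): counter=2 r=(0,1) succ=(1,1) retry=(1,1)

counter=2 r=(0,1) succ=(1,1) retry=(1,1)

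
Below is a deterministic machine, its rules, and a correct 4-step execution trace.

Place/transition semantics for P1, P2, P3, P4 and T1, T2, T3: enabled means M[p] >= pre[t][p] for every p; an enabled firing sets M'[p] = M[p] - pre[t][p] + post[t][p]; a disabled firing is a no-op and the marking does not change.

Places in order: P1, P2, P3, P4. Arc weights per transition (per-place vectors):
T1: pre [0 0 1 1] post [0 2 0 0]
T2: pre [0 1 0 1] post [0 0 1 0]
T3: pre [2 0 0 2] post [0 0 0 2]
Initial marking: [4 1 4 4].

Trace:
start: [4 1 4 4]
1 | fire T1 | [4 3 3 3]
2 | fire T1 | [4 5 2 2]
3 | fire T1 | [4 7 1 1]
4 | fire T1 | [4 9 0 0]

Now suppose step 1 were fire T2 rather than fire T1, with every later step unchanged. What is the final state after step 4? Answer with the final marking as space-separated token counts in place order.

4 6 2 0

(re-executing from step 1 with the substitution; state before step 1: [4 1 4 4])
1 | fire T2 | [4 0 5 3]
2 | fire T1 | [4 2 4 2]
3 | fire T1 | [4 4 3 1]
4 | fire T1 | [4 6 2 0]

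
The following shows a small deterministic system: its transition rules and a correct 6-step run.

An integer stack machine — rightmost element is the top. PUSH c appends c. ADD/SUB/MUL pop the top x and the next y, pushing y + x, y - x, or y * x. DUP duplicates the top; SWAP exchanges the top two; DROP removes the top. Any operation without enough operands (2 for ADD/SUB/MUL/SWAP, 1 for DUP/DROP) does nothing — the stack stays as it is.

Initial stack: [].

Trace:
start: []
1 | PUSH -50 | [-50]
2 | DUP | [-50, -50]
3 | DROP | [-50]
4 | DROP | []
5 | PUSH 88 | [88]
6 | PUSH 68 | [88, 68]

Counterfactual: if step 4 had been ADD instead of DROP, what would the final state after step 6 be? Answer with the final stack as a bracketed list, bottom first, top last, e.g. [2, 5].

(re-executing from step 4 with the substitution; state before step 4: [-50])
4 | ADD | [-50]
5 | PUSH 88 | [-50, 88]
6 | PUSH 68 | [-50, 88, 68]

[-50, 88, 68]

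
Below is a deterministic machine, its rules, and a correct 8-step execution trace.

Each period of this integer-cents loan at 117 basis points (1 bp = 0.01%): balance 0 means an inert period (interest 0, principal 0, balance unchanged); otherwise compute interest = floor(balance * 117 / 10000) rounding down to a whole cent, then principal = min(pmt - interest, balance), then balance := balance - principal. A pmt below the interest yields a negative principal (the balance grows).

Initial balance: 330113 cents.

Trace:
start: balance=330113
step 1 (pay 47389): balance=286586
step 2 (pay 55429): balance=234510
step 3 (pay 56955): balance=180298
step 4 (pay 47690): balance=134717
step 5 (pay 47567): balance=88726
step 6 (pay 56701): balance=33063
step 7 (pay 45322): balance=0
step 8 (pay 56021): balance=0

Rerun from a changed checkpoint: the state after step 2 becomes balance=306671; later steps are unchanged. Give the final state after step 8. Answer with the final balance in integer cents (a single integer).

state after step 2 := balance=306671
step 3 (pay 56955): balance=253304
step 4 (pay 47690): balance=208577
step 5 (pay 47567): balance=163450
step 6 (pay 56701): balance=108661
step 7 (pay 45322): balance=64610
step 8 (pay 56021): balance=9344

9344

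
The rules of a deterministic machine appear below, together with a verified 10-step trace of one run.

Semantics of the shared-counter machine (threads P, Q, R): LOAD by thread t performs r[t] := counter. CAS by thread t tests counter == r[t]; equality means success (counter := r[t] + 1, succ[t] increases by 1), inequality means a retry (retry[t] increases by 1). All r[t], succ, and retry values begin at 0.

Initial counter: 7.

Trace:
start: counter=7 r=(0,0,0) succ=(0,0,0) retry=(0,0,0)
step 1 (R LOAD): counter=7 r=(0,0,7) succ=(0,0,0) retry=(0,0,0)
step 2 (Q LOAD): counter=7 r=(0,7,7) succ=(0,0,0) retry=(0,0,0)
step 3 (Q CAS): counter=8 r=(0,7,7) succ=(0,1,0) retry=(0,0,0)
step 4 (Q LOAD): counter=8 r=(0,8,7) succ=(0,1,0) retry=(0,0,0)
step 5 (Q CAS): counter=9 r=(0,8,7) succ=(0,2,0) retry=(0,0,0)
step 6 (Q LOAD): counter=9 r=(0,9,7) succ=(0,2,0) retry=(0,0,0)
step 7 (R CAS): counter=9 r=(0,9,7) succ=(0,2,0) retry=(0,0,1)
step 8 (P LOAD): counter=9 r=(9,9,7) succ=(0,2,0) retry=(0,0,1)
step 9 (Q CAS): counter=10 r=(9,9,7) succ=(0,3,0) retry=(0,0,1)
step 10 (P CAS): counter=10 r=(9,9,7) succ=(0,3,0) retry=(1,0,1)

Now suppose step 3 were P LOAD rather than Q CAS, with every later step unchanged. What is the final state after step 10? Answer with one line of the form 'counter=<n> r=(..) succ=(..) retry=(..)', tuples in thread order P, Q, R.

(re-executing from step 3 with the substitution; state before step 3: counter=7 r=(0,7,7) succ=(0,0,0) retry=(0,0,0))
step 3 (P LOAD): counter=7 r=(7,7,7) succ=(0,0,0) retry=(0,0,0)
step 4 (Q LOAD): counter=7 r=(7,7,7) succ=(0,0,0) retry=(0,0,0)
step 5 (Q CAS): counter=8 r=(7,7,7) succ=(0,1,0) retry=(0,0,0)
step 6 (Q LOAD): counter=8 r=(7,8,7) succ=(0,1,0) retry=(0,0,0)
step 7 (R CAS): counter=8 r=(7,8,7) succ=(0,1,0) retry=(0,0,1)
step 8 (P LOAD): counter=8 r=(8,8,7) succ=(0,1,0) retry=(0,0,1)
step 9 (Q CAS): counter=9 r=(8,8,7) succ=(0,2,0) retry=(0,0,1)
step 10 (P CAS): counter=9 r=(8,8,7) succ=(0,2,0) retry=(1,0,1)

counter=9 r=(8,8,7) succ=(0,2,0) retry=(1,0,1)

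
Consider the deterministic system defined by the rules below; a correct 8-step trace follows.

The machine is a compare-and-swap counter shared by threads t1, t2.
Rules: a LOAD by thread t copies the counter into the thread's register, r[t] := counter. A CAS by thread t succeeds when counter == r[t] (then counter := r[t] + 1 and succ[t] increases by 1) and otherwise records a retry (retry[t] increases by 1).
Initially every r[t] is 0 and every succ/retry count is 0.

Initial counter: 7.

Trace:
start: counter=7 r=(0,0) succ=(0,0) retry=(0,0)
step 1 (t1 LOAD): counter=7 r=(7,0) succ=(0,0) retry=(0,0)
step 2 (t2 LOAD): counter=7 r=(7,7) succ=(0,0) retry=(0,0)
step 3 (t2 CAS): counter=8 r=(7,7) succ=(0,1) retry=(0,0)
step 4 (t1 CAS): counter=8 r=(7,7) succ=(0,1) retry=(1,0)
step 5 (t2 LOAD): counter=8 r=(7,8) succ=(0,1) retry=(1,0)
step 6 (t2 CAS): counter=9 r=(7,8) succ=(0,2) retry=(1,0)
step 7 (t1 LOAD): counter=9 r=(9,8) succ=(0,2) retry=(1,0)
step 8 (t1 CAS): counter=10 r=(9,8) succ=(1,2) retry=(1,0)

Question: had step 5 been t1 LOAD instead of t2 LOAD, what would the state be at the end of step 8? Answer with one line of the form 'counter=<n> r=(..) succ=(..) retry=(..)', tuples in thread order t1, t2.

counter=9 r=(8,7) succ=(1,1) retry=(1,1)

(re-executing from step 5 with the substitution; state before step 5: counter=8 r=(7,7) succ=(0,1) retry=(1,0))
step 5 (t1 LOAD): counter=8 r=(8,7) succ=(0,1) retry=(1,0)
step 6 (t2 CAS): counter=8 r=(8,7) succ=(0,1) retry=(1,1)
step 7 (t1 LOAD): counter=8 r=(8,7) succ=(0,1) retry=(1,1)
step 8 (t1 CAS): counter=9 r=(8,7) succ=(1,1) retry=(1,1)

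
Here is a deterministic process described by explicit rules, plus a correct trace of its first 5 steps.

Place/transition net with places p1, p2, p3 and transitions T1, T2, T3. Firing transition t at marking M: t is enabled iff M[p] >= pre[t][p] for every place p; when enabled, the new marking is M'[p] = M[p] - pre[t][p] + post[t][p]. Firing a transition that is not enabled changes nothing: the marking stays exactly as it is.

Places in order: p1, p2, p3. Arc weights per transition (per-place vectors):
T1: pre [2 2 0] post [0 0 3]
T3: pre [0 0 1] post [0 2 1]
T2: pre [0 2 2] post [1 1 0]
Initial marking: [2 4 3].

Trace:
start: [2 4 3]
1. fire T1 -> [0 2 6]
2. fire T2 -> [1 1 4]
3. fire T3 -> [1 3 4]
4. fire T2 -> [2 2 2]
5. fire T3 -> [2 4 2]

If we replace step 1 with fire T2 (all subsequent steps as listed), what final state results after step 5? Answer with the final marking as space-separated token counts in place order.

3 7 1

(re-executing from step 1 with the substitution; state before step 1: [2 4 3])
1. fire T2 -> [3 3 1]
2. fire T2 -> [3 3 1]
3. fire T3 -> [3 5 1]
4. fire T2 -> [3 5 1]
5. fire T3 -> [3 7 1]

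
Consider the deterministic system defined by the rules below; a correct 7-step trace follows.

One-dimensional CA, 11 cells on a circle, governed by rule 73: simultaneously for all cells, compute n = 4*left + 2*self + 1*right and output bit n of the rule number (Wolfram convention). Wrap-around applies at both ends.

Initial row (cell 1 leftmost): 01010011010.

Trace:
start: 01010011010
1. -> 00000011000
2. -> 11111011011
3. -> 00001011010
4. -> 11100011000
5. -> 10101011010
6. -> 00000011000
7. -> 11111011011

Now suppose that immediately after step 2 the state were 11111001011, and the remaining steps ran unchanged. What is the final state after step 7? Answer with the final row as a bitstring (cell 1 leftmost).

11111011011

state after step 2 := 11111001011
3. -> 00001000010
4. -> 11100011000
5. -> 10101011010
6. -> 00000011000
7. -> 11111011011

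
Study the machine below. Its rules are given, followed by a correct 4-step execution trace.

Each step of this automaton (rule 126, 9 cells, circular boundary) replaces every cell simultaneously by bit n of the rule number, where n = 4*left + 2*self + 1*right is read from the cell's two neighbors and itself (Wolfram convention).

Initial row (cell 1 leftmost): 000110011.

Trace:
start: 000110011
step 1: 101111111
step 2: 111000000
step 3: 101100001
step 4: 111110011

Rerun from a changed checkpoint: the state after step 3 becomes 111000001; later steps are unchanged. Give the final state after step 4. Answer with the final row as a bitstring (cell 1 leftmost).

001100011

state after step 3 := 111000001
step 4: 001100011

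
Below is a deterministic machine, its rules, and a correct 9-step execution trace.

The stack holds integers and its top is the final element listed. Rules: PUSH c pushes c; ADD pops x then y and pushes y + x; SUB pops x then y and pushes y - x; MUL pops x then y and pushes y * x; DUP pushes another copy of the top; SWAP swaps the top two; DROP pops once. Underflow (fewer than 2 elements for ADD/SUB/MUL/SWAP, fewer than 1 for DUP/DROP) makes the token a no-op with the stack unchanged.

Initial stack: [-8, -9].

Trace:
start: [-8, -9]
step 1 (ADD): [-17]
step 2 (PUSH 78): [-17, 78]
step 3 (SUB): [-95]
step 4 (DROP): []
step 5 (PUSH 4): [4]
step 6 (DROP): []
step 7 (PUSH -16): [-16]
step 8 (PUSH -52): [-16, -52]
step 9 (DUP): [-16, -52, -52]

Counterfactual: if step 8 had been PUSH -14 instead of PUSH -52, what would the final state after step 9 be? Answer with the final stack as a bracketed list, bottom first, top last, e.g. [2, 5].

[-16, -14, -14]

(re-executing from step 8 with the substitution; state before step 8: [-16])
step 8 (PUSH -14): [-16, -14]
step 9 (DUP): [-16, -14, -14]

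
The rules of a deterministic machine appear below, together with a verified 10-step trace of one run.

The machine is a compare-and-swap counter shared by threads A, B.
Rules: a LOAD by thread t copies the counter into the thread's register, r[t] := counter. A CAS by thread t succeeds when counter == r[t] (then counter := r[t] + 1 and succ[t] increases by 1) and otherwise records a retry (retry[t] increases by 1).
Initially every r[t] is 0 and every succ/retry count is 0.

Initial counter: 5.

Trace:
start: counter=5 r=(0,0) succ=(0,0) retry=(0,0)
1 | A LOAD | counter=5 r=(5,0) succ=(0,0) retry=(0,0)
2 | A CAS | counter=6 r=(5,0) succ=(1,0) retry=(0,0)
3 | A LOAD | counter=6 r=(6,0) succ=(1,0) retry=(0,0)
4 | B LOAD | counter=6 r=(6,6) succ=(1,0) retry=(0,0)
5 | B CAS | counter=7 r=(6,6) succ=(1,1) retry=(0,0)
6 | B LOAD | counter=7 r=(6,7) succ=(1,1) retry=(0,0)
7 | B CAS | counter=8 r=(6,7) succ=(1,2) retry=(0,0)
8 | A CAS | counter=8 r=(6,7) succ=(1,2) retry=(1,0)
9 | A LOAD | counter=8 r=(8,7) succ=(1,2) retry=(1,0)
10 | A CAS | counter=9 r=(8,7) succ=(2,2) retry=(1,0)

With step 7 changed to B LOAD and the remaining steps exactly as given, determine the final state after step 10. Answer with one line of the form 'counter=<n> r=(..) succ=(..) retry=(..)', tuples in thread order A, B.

counter=8 r=(7,7) succ=(2,1) retry=(1,0)

(re-executing from step 7 with the substitution; state before step 7: counter=7 r=(6,7) succ=(1,1) retry=(0,0))
7 | B LOAD | counter=7 r=(6,7) succ=(1,1) retry=(0,0)
8 | A CAS | counter=7 r=(6,7) succ=(1,1) retry=(1,0)
9 | A LOAD | counter=7 r=(7,7) succ=(1,1) retry=(1,0)
10 | A CAS | counter=8 r=(7,7) succ=(2,1) retry=(1,0)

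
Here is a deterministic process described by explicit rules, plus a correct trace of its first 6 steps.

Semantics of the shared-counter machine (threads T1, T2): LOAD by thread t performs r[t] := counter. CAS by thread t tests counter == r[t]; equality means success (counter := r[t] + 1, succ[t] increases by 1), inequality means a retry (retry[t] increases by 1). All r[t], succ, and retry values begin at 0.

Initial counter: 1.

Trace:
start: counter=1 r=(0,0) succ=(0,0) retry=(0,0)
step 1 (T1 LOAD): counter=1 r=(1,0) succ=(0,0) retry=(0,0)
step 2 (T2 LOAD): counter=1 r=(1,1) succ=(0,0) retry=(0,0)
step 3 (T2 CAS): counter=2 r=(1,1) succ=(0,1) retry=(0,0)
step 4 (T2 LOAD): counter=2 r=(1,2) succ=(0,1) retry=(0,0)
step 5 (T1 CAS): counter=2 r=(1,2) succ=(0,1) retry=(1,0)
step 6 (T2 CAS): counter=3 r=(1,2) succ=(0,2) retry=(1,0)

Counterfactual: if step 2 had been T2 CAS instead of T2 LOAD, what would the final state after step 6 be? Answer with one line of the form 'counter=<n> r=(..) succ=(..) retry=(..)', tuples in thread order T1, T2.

(re-executing from step 2 with the substitution; state before step 2: counter=1 r=(1,0) succ=(0,0) retry=(0,0))
step 2 (T2 CAS): counter=1 r=(1,0) succ=(0,0) retry=(0,1)
step 3 (T2 CAS): counter=1 r=(1,0) succ=(0,0) retry=(0,2)
step 4 (T2 LOAD): counter=1 r=(1,1) succ=(0,0) retry=(0,2)
step 5 (T1 CAS): counter=2 r=(1,1) succ=(1,0) retry=(0,2)
step 6 (T2 CAS): counter=2 r=(1,1) succ=(1,0) retry=(0,3)

counter=2 r=(1,1) succ=(1,0) retry=(0,3)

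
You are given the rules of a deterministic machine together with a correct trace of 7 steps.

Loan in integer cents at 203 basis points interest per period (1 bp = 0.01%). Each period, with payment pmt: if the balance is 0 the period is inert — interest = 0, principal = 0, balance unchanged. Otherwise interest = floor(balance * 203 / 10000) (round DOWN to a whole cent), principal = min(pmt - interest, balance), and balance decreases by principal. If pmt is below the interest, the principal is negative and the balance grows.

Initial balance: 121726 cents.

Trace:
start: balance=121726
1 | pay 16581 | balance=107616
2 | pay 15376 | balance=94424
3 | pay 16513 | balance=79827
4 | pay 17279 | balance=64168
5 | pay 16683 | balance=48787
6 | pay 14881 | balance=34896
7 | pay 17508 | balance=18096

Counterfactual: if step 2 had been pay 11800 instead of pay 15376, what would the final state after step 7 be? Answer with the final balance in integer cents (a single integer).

(re-executing from step 2 with the substitution; state before step 2: balance=107616)
2 | pay 11800 | balance=98000
3 | pay 16513 | balance=83476
4 | pay 17279 | balance=67891
5 | pay 16683 | balance=52586
6 | pay 14881 | balance=38772
7 | pay 17508 | balance=22051

22051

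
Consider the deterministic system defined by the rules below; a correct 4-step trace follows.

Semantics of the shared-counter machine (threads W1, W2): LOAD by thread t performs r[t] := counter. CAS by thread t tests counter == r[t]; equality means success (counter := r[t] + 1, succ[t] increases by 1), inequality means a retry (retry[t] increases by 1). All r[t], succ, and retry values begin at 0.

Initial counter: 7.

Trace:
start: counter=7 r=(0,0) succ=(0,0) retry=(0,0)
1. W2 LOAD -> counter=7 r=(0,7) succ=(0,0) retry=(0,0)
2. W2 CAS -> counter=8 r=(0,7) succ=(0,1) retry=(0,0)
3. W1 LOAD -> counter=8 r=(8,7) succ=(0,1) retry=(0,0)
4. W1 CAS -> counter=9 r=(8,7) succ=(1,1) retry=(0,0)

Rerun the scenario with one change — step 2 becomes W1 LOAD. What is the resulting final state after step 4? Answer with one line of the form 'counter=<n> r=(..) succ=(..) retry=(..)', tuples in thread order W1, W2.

(re-executing from step 2 with the substitution; state before step 2: counter=7 r=(0,7) succ=(0,0) retry=(0,0))
2. W1 LOAD -> counter=7 r=(7,7) succ=(0,0) retry=(0,0)
3. W1 LOAD -> counter=7 r=(7,7) succ=(0,0) retry=(0,0)
4. W1 CAS -> counter=8 r=(7,7) succ=(1,0) retry=(0,0)

counter=8 r=(7,7) succ=(1,0) retry=(0,0)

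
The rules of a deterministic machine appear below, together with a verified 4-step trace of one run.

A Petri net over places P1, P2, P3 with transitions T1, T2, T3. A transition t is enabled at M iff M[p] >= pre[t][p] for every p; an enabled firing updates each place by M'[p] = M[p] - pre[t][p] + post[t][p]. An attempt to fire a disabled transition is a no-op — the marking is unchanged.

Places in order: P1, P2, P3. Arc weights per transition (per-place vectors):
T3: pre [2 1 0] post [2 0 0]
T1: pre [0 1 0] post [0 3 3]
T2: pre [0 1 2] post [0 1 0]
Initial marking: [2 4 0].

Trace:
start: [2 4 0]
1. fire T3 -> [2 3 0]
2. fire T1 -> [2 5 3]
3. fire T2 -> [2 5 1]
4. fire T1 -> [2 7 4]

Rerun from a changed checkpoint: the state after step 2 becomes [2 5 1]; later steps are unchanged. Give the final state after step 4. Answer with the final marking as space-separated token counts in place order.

2 7 4

state after step 2 := [2 5 1]
3. fire T2 -> [2 5 1]
4. fire T1 -> [2 7 4]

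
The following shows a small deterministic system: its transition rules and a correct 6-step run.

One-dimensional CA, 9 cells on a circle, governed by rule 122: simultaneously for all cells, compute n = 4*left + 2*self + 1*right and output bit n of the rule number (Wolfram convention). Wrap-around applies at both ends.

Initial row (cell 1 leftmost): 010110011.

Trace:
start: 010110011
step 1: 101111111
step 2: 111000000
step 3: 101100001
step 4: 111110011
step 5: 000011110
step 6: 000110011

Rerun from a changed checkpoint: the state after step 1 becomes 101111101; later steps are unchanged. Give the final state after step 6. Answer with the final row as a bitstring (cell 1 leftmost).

state after step 1 := 101111101
step 2: 111000111
step 3: 001101100
step 4: 011111110
step 5: 110000011
step 6: 011000110

011000110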